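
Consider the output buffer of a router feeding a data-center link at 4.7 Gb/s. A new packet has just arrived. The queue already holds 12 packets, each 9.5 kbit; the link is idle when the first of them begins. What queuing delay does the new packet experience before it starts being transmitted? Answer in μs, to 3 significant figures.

24.3 μs

Each queued packet: L/R = 9500/4700000000 = 2.02128 μs.
12 queued → 24.2553 μs.
Queuing delay = 24.3 μs.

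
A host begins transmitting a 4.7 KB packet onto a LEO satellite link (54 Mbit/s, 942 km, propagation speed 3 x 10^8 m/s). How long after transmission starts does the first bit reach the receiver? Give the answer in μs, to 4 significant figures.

First bit experiences only propagation delay: d/s = 942000/300000000 = 3140 μs.

3140 μs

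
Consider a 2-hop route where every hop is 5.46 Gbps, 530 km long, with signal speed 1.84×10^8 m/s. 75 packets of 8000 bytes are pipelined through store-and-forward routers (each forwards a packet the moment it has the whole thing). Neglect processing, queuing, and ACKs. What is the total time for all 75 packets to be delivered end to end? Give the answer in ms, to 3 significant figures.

Per-hop transmission t_tx = L/R = 64000/5460000000 = 0.0117216 ms.
Per-hop propagation t_prop = 530000/184000000 = 2.88043 ms.
Pipeline fill: first packet needs 2·t_tx to clear all hops; remaining 74 packets each add one t_tx.
Total = (2+75-1)·t_tx + 2·t_prop = 76·0.0117216 + 2·2.88043 = 6.65 ms.

6.65 ms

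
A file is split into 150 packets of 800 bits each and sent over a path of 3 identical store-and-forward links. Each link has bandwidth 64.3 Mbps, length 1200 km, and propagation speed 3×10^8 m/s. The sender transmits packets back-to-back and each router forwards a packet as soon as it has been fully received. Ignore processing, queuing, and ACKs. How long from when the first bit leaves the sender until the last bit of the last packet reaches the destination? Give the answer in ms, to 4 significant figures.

13.89 ms

Per-hop transmission t_tx = L/R = 800/64300000 = 0.0124417 ms.
Per-hop propagation t_prop = 1200000/300000000 = 4 ms.
Pipeline fill: first packet needs 3·t_tx to clear all hops; remaining 149 packets each add one t_tx.
Total = (3+150-1)·t_tx + 3·t_prop = 152·0.0124417 + 3·4 = 13.89 ms.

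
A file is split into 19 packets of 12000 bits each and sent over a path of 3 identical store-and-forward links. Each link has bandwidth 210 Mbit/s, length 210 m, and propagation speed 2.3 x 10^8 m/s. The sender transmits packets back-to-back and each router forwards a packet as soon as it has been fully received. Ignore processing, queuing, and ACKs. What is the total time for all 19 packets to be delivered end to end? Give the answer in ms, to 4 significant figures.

1.203 ms

Per-hop transmission t_tx = L/R = 12000/210000000 = 0.0571429 ms.
Per-hop propagation t_prop = 210/2.3e+08 = 0.000913043 ms.
Pipeline fill: first packet needs 3·t_tx to clear all hops; remaining 18 packets each add one t_tx.
Total = (3+19-1)·t_tx + 3·t_prop = 21·0.0571429 + 3·0.000913043 = 1.203 ms.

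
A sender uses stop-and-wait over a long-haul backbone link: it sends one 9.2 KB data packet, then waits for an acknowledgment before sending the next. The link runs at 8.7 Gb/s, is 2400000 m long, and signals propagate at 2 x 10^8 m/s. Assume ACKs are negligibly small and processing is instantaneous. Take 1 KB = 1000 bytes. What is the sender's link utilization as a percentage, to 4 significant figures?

t_tx = L/R = 73600/8700000000 = 8.45977e-06 s.
t_prop = 2400000/200000000 = 0.012 s; RTT = 0.024 s.
Cycle = t_tx + RTT = 0.0240085 s.
Utilization = t_tx / cycle = 8.45977e-06/0.0240085 = 0.03524 %.

0.03524 %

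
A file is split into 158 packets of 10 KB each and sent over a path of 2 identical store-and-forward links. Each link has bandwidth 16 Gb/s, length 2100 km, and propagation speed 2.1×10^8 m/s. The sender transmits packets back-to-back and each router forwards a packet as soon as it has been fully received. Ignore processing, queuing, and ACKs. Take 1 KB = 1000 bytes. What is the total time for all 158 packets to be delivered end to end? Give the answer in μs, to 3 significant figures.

Per-hop transmission t_tx = L/R = 80000/16000000000 = 5 μs.
Per-hop propagation t_prop = 2100000/210000000 = 10000 μs.
Pipeline fill: first packet needs 2·t_tx to clear all hops; remaining 157 packets each add one t_tx.
Total = (2+158-1)·t_tx + 2·t_prop = 159·5 + 2·10000 = 20800 μs.

20800 μs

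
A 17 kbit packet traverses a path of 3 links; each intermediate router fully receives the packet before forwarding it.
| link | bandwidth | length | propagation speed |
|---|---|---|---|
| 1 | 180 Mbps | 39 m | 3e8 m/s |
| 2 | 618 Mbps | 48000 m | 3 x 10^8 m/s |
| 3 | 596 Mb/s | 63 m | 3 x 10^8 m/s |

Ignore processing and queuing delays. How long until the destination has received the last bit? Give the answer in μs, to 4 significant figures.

L = 17000 bits.
Transmission delays (L/R per hop): 94.4444, 27.5081, 28.5235 μs; sum = 150.476 μs.
Propagation delays (d/s per hop): 0.13, 160, 0.21 μs; sum = 160.34 μs.
End-to-end = 310.8 μs.

310.8 μs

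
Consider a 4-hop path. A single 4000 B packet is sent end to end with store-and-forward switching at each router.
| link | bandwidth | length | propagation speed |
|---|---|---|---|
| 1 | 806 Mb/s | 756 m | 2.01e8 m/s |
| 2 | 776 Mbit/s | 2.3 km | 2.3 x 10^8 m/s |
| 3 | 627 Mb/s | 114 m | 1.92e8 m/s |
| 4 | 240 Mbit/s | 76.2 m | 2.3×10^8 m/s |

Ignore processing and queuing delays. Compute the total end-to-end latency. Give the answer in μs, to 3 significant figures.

L = 4000 × 8 = 32000 bits.
Transmission delays (L/R per hop): 39.7022, 41.2371, 51.0367, 133.333 μs; sum = 265.309 μs.
Propagation delays (d/s per hop): 3.76119, 10, 0.59375, 0.331304 μs; sum = 14.6862 μs.
End-to-end = 280 μs.

280 μs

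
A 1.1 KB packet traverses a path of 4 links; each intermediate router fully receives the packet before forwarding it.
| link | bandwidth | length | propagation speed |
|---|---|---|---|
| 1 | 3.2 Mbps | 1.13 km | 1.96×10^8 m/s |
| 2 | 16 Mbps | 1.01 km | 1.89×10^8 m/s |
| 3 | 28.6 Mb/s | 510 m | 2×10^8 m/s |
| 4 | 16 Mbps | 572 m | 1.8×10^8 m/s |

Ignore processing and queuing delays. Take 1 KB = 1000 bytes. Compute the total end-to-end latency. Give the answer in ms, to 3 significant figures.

4.17 ms

L = 8800 bits.
Transmission delays (L/R per hop): 2.75, 0.55, 0.307692, 0.55 ms; sum = 4.15769 ms.
Propagation delays (d/s per hop): 0.00576531, 0.00534392, 0.00255, 0.00317778 ms; sum = 0.016837 ms.
End-to-end = 4.17 ms.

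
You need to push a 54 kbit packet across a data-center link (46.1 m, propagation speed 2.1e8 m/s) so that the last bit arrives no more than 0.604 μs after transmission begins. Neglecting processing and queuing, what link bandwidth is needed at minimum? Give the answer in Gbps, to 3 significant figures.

Propagation delay = 46.1 / 210000000 = 0.219524 μs.
Transmission budget = 0.604 − 0.219524 = 0.384476 μs.
R ≥ L / t_tx = 54000 bits / 3.84476e-07 s = 140 Gbps.

140 Gbps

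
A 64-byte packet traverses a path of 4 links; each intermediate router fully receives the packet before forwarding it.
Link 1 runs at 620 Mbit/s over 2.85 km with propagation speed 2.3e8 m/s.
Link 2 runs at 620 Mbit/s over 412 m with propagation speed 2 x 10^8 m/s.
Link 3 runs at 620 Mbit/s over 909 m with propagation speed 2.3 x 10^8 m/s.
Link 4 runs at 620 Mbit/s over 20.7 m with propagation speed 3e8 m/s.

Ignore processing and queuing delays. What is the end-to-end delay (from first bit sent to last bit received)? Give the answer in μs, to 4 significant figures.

21.78 μs

L = 64 × 8 = 512 bits.
Transmission delay per hop = L/R = 512/620000000 = 0.825806 μs; 4 hops → 3.30323 μs.
Propagation delays (d/s per hop): 12.3913, 2.06, 3.95217, 0.069 μs; sum = 18.4725 μs.
End-to-end = 21.78 μs.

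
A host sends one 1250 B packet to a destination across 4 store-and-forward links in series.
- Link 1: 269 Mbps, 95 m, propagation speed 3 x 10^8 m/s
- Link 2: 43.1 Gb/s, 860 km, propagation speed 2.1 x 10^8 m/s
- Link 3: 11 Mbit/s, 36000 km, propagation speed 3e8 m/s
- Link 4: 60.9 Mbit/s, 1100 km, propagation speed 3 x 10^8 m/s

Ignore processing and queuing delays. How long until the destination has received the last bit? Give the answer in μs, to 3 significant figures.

129000 μs

L = 1250 × 8 = 10000 bits.
Transmission delays (L/R per hop): 37.1747, 0.232019, 909.091, 164.204 μs; sum = 1110.7 μs.
Propagation delays (d/s per hop): 0.316667, 4095.24, 120000, 3666.67 μs; sum = 127762 μs.
End-to-end = 129000 μs.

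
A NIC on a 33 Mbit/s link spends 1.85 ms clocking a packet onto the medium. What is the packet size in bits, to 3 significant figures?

L = R × t_tx = 33000000 b/s × 0.00185 s = 61050 bits.

61100 bits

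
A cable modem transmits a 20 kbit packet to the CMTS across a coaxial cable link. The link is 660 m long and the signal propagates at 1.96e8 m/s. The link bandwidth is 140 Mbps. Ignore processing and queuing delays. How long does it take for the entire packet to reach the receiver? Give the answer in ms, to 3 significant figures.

L = 20000 bits.
Transmission delay = L/R = 20000 / 140000000 = 0.142857 ms.
Propagation delay = d/s = 660 m / 196000000 m/s = 0.00336735 ms.
Total = 0.146 ms.

0.146 ms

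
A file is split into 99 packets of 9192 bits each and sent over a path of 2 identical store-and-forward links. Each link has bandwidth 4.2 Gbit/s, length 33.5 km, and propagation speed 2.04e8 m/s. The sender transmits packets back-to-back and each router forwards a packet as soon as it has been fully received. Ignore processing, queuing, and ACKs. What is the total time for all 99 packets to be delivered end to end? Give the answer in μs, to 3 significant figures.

547 μs

Per-hop transmission t_tx = L/R = 9192/4200000000 = 2.18857 μs.
Per-hop propagation t_prop = 33500/204000000 = 164.216 μs.
Pipeline fill: first packet needs 2·t_tx to clear all hops; remaining 98 packets each add one t_tx.
Total = (2+99-1)·t_tx + 2·t_prop = 100·2.18857 + 2·164.216 = 547 μs.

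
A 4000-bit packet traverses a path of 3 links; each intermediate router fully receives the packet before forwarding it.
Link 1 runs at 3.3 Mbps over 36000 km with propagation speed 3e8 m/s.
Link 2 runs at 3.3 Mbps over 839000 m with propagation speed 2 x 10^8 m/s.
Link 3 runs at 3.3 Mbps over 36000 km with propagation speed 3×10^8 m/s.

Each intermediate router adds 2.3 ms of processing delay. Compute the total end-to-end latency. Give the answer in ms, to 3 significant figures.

Transmission delay per hop = L/R = 4000/3300000 = 1.21212 ms; 3 hops → 3.63636 ms.
Propagation delays (d/s per hop): 120, 4.195, 120 ms; sum = 244.195 ms.
Processing at 2 router(s): 2 × 2.3 ms = 4.6 ms.
End-to-end = 252 ms.

252 ms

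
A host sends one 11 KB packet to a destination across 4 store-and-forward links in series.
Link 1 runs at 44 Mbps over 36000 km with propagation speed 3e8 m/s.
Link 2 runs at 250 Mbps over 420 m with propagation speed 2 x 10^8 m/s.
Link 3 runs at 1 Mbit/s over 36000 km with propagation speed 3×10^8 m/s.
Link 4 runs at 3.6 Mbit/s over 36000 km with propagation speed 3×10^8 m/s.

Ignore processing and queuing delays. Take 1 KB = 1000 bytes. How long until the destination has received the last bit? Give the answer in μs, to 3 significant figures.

475000 μs

L = 88000 bits.
Transmission delays (L/R per hop): 2000, 352, 88000, 24444.4 μs; sum = 114796 μs.
Propagation delays (d/s per hop): 120000, 2.1, 120000, 120000 μs; sum = 360002 μs.
End-to-end = 475000 μs.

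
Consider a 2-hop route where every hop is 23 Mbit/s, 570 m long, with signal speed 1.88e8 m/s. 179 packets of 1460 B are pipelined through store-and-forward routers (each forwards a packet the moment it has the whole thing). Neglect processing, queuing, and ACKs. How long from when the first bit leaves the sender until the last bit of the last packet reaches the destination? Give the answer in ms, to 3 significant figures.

91.4 ms

Per-hop transmission t_tx = L/R = 11680/23000000 = 0.507826 ms.
Per-hop propagation t_prop = 570/188000000 = 0.00303191 ms.
Pipeline fill: first packet needs 2·t_tx to clear all hops; remaining 178 packets each add one t_tx.
Total = (2+179-1)·t_tx + 2·t_prop = 180·0.507826 + 2·0.00303191 = 91.4 ms.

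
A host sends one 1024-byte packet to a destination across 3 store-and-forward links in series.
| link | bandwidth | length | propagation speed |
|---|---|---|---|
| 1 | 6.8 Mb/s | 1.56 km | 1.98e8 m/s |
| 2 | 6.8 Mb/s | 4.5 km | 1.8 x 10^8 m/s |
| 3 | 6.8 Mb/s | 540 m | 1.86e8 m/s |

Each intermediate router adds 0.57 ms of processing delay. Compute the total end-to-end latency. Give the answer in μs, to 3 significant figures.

L = 1024 × 8 = 8192 bits.
Transmission delay per hop = L/R = 8192/6800000 = 1204.71 μs; 3 hops → 3614.12 μs.
Propagation delays (d/s per hop): 7.87879, 25, 2.90323 μs; sum = 35.782 μs.
Processing at 2 router(s): 2 × 0.57 ms = 1140 μs.
End-to-end = 4790 μs.

4790 μs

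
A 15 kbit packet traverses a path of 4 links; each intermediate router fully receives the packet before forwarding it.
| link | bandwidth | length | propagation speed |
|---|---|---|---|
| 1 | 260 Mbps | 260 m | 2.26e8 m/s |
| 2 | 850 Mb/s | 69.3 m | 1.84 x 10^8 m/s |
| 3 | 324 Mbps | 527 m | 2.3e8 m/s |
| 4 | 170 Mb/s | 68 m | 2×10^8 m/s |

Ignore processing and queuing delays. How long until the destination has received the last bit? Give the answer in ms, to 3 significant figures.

0.214 ms

L = 15000 bits.
Transmission delays (L/R per hop): 0.0576923, 0.0176471, 0.0462963, 0.0882353 ms; sum = 0.209871 ms.
Propagation delays (d/s per hop): 0.00115044, 0.00037663, 0.0022913, 0.00034 ms; sum = 0.00415838 ms.
End-to-end = 0.214 ms.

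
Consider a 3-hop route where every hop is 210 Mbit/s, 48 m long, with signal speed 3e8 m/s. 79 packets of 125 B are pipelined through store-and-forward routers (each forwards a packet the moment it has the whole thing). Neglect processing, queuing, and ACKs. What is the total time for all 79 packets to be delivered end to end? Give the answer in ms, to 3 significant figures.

0.386 ms

Per-hop transmission t_tx = L/R = 1000/210000000 = 0.0047619 ms.
Per-hop propagation t_prop = 48/300000000 = 0.00016 ms.
Pipeline fill: first packet needs 3·t_tx to clear all hops; remaining 78 packets each add one t_tx.
Total = (3+79-1)·t_tx + 3·t_prop = 81·0.0047619 + 3·0.00016 = 0.386 ms.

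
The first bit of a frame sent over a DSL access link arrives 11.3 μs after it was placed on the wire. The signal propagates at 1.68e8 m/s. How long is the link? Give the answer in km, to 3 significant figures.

1.90 km

d = s × t_prop = 168000000 × 1.13e-05 = 1.90 km.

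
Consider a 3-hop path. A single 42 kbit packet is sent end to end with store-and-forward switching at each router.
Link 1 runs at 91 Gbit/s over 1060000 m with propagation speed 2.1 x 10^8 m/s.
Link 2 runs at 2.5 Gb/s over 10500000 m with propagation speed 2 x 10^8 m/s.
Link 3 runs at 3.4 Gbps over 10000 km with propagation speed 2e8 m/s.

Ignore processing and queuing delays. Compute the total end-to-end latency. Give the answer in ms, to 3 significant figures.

108 ms

L = 42000 bits.
Transmission delays (L/R per hop): 0.000461538, 0.0168, 0.0123529 ms; sum = 0.0296145 ms.
Propagation delays (d/s per hop): 5.04762, 52.5, 50 ms; sum = 107.548 ms.
End-to-end = 108 ms.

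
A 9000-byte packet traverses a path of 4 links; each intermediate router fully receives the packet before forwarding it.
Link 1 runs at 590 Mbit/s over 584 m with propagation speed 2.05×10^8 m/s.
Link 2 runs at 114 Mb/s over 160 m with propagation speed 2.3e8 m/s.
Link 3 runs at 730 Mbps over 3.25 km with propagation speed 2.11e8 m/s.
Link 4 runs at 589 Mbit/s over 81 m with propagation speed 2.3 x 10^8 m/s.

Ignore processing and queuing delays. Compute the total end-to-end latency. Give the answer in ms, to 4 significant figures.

0.9938 ms

L = 9000 × 8 = 72000 bits.
Transmission delays (L/R per hop): 0.122034, 0.631579, 0.0986301, 0.122241 ms; sum = 0.974484 ms.
Propagation delays (d/s per hop): 0.00284878, 0.000695652, 0.0154028, 0.000352174 ms; sum = 0.0192995 ms.
End-to-end = 0.9938 ms.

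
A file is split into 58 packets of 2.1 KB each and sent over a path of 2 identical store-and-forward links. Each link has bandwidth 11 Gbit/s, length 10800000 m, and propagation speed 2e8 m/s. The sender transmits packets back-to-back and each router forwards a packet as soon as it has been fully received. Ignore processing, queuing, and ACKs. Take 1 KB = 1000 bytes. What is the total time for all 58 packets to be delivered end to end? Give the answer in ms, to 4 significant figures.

Per-hop transmission t_tx = L/R = 16800/11000000000 = 0.00152727 ms.
Per-hop propagation t_prop = 10800000/200000000 = 54 ms.
Pipeline fill: first packet needs 2·t_tx to clear all hops; remaining 57 packets each add one t_tx.
Total = (2+58-1)·t_tx + 2·t_prop = 59·0.00152727 + 2·54 = 108.1 ms.

108.1 ms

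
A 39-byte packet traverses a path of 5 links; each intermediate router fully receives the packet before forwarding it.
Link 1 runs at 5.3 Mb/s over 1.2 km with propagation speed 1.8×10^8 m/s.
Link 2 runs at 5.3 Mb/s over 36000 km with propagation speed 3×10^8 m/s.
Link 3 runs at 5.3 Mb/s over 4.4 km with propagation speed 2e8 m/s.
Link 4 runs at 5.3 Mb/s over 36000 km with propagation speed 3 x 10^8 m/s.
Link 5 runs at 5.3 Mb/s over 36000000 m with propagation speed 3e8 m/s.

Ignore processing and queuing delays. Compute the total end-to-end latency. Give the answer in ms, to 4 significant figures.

L = 39 × 8 = 312 bits.
Transmission delay per hop = L/R = 312/5300000 = 0.0588679 ms; 5 hops → 0.29434 ms.
Propagation delays (d/s per hop): 0.00666667, 120, 0.022, 120, 120 ms; sum = 360.029 ms.
End-to-end = 360.3 ms.

360.3 ms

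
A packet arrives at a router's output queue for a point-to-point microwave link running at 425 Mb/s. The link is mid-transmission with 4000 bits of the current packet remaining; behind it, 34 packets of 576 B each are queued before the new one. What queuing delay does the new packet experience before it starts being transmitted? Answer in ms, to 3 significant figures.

0.378 ms

Each queued packet: L/R = 4608/425000000 = 0.0108424 ms.
34 queued → 0.36864 ms.
Plus remaining 4000 bits of current packet: 0.00941176 ms.
Queuing delay = 0.378 ms.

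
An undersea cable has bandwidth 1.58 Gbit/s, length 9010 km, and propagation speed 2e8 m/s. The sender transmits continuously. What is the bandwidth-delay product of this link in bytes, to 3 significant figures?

8900000 bytes

Propagation delay = 9010000 / 200000000 = 0.04505 s.
BDP = R × t_prop = 1580000000 × 0.04505 = 71179000 bits.
In bytes: 71179000/8 = 8900000 bytes.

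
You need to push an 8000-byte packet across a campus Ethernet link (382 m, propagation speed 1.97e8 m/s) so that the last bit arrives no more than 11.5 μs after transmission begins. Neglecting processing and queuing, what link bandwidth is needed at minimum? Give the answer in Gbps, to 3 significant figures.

6.69 Gbps

L = 64000 bits.
Propagation delay = 382 / 197000000 = 1.93909 μs.
Transmission budget = 11.5 − 1.93909 = 9.56091 μs.
R ≥ L / t_tx = 64000 bits / 9.56091e-06 s = 6.69 Gbps.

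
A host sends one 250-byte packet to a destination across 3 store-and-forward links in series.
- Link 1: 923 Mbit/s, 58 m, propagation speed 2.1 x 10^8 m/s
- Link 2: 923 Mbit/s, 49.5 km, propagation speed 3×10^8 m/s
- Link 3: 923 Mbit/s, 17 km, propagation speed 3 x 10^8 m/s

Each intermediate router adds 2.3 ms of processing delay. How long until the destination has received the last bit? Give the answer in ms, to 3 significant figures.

L = 250 × 8 = 2000 bits.
Transmission delay per hop = L/R = 2000/923000000 = 0.00216685 ms; 3 hops → 0.00650054 ms.
Propagation delays (d/s per hop): 0.00027619, 0.165, 0.0566667 ms; sum = 0.221943 ms.
Processing at 2 router(s): 2 × 2.3 ms = 4.6 ms.
End-to-end = 4.83 ms.

4.83 ms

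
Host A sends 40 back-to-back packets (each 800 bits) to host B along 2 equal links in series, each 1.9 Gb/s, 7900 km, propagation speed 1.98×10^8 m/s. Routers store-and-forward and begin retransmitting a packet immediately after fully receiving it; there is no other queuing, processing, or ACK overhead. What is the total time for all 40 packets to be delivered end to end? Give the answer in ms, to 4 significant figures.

79.82 ms

Per-hop transmission t_tx = L/R = 800/1900000000 = 0.000421053 ms.
Per-hop propagation t_prop = 7900000/198000000 = 39.899 ms.
Pipeline fill: first packet needs 2·t_tx to clear all hops; remaining 39 packets each add one t_tx.
Total = (2+40-1)·t_tx + 2·t_prop = 41·0.000421053 + 2·39.899 = 79.82 ms.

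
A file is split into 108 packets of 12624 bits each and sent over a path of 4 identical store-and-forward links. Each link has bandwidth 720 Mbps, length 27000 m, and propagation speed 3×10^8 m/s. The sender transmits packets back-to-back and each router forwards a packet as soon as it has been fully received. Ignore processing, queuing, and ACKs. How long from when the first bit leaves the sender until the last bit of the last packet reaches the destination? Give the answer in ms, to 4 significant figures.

Per-hop transmission t_tx = L/R = 12624/720000000 = 0.0175333 ms.
Per-hop propagation t_prop = 27000/300000000 = 0.09 ms.
Pipeline fill: first packet needs 4·t_tx to clear all hops; remaining 107 packets each add one t_tx.
Total = (4+108-1)·t_tx + 4·t_prop = 111·0.0175333 + 4·0.09 = 2.306 ms.

2.306 ms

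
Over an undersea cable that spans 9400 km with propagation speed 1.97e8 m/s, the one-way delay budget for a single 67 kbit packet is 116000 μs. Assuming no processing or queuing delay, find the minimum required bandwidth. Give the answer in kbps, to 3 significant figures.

Propagation delay = 9400000 / 197000000 = 47715.7 μs.
Transmission budget = 116000 − 47715.7 = 68284.3 μs.
R ≥ L / t_tx = 67000 bits / 0.0682843 s = 981 kbps.

981 kbps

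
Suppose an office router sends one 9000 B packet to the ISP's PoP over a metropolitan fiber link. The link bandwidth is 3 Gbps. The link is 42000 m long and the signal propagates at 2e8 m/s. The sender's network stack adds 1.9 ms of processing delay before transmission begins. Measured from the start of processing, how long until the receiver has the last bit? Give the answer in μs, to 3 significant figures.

2130 μs

L = 9000 × 8 = 72000 bits.
Transmission delay = L/R = 72000 / 3000000000 = 24 μs.
Propagation delay = d/s = 42000 m / 200000000 m/s = 210 μs.
Plus processing delay 1.9 ms = 1900 μs.
Total = 2130 μs.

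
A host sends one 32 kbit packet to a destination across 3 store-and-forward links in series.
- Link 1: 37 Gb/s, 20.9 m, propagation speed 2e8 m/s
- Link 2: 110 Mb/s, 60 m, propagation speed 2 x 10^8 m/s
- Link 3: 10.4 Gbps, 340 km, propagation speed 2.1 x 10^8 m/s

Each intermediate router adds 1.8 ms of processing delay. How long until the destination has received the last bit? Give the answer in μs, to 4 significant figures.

L = 32000 bits.
Transmission delays (L/R per hop): 0.864865, 290.909, 3.07692 μs; sum = 294.851 μs.
Propagation delays (d/s per hop): 0.1045, 0.3, 1619.05 μs; sum = 1619.45 μs.
Processing at 2 router(s): 2 × 1.8 ms = 3600 μs.
End-to-end = 5514 μs.

5514 μs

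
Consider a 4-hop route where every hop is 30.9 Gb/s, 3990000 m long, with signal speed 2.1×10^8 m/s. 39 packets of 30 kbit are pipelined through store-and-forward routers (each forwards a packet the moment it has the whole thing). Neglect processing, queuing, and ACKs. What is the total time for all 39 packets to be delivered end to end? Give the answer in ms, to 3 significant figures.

Per-hop transmission t_tx = L/R = 30000/30900000000 = 0.000970874 ms.
Per-hop propagation t_prop = 3990000/210000000 = 19 ms.
Pipeline fill: first packet needs 4·t_tx to clear all hops; remaining 38 packets each add one t_tx.
Total = (4+39-1)·t_tx + 4·t_prop = 42·0.000970874 + 4·19 = 76.0 ms.

76.0 ms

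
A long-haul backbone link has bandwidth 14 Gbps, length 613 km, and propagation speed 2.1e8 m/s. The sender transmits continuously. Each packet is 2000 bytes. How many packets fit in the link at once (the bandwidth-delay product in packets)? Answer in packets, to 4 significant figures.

Propagation delay = 613000 / 210000000 = 0.00291905 s.
BDP = R × t_prop = 14000000000 × 0.00291905 = 40866700 bits.
In packets of 16000 bits: 2554 packets.

2554 packets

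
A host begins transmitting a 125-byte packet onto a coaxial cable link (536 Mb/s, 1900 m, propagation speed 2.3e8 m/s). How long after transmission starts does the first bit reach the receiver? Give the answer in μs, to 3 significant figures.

8.26 μs

First bit experiences only propagation delay: d/s = 1900/2.3e+08 = 8.26 μs.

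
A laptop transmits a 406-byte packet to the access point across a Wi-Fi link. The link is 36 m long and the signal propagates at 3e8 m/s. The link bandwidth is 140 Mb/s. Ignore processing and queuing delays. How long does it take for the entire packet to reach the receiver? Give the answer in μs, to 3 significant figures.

23.3 μs

L = 406 × 8 = 3248 bits.
Transmission delay = L/R = 3248 / 140000000 = 23.2 μs.
Propagation delay = d/s = 36 m / 300000000 m/s = 0.12 μs.
Total = 23.3 μs.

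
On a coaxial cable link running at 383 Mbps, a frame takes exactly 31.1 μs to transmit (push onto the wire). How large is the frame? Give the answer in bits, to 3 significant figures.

11900 bits

L = R × t_tx = 383000000 b/s × 3.11e-05 s = 11911.3 bits.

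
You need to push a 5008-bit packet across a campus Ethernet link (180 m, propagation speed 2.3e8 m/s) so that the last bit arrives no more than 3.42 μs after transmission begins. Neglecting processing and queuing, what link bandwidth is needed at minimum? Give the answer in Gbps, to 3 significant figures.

Propagation delay = 180 / 2.3e+08 = 0.782609 μs.
Transmission budget = 3.42 − 0.782609 = 2.63739 μs.
R ≥ L / t_tx = 5008 bits / 2.63739e-06 s = 1.90 Gbps.

1.90 Gbps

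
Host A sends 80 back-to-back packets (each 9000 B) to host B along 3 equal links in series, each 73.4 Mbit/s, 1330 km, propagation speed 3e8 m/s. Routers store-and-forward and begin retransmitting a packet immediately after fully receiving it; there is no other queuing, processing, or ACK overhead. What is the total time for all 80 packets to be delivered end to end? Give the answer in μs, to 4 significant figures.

93740 μs

Per-hop transmission t_tx = L/R = 72000/73400000 = 980.926 μs.
Per-hop propagation t_prop = 1330000/300000000 = 4433.33 μs.
Pipeline fill: first packet needs 3·t_tx to clear all hops; remaining 79 packets each add one t_tx.
Total = (3+80-1)·t_tx + 3·t_prop = 82·980.926 + 3·4433.33 = 93740 μs.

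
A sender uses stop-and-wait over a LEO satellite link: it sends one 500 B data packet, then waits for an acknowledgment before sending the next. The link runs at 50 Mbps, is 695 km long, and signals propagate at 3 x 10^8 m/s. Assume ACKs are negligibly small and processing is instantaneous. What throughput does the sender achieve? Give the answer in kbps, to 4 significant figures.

t_tx = L/R = 4000/50000000 = 8e-05 s.
t_prop = 695000/300000000 = 0.00231667 s; RTT = 0.00463333 s.
Cycle = t_tx + RTT = 0.00471333 s.
Throughput = L / cycle = 4000 / 0.00471333 = 848.7 kbps.

848.7 kbps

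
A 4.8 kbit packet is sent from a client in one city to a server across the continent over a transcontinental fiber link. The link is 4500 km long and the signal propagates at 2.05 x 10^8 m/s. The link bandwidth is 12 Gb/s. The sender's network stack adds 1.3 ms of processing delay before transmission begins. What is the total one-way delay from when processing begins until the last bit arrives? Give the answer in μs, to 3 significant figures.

23300 μs

L = 4800 bits.
Transmission delay = L/R = 4800 / 12000000000 = 0.4 μs.
Propagation delay = d/s = 4500000 m / 2.05e+08 m/s = 21951.2 μs.
Plus processing delay 1.3 ms = 1300 μs.
Total = 23300 μs.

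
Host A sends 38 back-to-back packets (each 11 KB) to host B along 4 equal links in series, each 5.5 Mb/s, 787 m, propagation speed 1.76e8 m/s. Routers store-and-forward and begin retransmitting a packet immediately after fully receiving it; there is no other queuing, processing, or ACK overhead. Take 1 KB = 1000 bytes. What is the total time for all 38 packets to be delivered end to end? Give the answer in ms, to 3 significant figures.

656 ms

Per-hop transmission t_tx = L/R = 88000/5500000 = 16 ms.
Per-hop propagation t_prop = 787/176000000 = 0.00447159 ms.
Pipeline fill: first packet needs 4·t_tx to clear all hops; remaining 37 packets each add one t_tx.
Total = (4+38-1)·t_tx + 4·t_prop = 41·16 + 4·0.00447159 = 656 ms.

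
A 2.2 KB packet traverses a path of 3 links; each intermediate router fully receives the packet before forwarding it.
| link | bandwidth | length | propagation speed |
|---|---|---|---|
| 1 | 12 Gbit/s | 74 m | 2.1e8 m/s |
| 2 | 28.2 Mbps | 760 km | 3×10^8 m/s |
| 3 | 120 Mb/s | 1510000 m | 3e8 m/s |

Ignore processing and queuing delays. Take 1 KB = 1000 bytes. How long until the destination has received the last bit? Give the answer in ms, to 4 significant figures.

8.339 ms

L = 17600 bits.
Transmission delays (L/R per hop): 0.00146667, 0.624113, 0.146667 ms; sum = 0.772247 ms.
Propagation delays (d/s per hop): 0.000352381, 2.53333, 5.03333 ms; sum = 7.56702 ms.
End-to-end = 8.339 ms.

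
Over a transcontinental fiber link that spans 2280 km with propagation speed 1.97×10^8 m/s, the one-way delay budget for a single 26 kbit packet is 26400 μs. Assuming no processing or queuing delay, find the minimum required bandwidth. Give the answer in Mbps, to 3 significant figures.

Propagation delay = 2280000 / 197000000 = 11573.6 μs.
Transmission budget = 26400 − 11573.6 = 14826.4 μs.
R ≥ L / t_tx = 26000 bits / 0.0148264 s = 1.75 Mbps.

1.75 Mbps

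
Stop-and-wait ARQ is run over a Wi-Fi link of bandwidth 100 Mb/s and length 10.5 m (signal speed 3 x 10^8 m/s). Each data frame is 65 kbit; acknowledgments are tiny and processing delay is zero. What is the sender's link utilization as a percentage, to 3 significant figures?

100 %

t_tx = L/R = 65000/100000000 = 0.00065 s.
t_prop = 10.5/300000000 = 3.5e-08 s; RTT = 7e-08 s.
Cycle = t_tx + RTT = 0.00065007 s.
Utilization = t_tx / cycle = 0.00065/0.00065007 = 100 %.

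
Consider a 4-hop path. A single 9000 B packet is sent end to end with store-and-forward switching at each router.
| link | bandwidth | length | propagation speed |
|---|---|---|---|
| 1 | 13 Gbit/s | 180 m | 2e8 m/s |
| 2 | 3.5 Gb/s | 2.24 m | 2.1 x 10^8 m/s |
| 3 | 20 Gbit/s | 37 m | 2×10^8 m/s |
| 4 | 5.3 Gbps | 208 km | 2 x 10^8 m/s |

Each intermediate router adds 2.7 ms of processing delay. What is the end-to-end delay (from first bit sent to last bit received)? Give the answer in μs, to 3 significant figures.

L = 9000 × 8 = 72000 bits.
Transmission delays (L/R per hop): 5.53846, 20.5714, 3.6, 13.5849 μs; sum = 43.2948 μs.
Propagation delays (d/s per hop): 0.9, 0.0106667, 0.185, 1040 μs; sum = 1041.1 μs.
Processing at 3 router(s): 3 × 2.7 ms = 8100 μs.
End-to-end = 9180 μs.

9180 μs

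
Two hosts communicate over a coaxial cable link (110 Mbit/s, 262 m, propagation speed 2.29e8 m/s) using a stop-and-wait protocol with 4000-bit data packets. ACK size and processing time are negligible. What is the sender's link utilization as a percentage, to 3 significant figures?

t_tx = L/R = 4000/110000000 = 3.63636e-05 s.
t_prop = 262/229000000 = 1.1441e-06 s; RTT = 2.28821e-06 s.
Cycle = t_tx + RTT = 3.86518e-05 s.
Utilization = t_tx / cycle = 3.63636e-05/3.86518e-05 = 94.1 %.

94.1 %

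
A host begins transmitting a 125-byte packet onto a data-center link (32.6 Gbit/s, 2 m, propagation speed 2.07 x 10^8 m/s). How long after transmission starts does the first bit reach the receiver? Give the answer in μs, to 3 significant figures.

0.00966 μs

First bit experiences only propagation delay: d/s = 2/2.07e+08 = 0.00966 μs.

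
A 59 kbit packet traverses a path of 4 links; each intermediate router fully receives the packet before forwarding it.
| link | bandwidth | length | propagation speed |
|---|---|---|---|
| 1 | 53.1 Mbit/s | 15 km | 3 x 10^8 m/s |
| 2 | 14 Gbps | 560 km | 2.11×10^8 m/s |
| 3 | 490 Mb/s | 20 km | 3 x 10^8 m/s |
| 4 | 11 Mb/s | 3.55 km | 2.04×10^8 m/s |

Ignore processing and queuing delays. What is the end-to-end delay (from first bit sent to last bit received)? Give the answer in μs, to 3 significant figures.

L = 59000 bits.
Transmission delays (L/R per hop): 1111.11, 4.21429, 120.408, 5363.64 μs; sum = 6599.37 μs.
Propagation delays (d/s per hop): 50, 2654.03, 66.6667, 17.402 μs; sum = 2788.1 μs.
End-to-end = 9390 μs.

9390 μs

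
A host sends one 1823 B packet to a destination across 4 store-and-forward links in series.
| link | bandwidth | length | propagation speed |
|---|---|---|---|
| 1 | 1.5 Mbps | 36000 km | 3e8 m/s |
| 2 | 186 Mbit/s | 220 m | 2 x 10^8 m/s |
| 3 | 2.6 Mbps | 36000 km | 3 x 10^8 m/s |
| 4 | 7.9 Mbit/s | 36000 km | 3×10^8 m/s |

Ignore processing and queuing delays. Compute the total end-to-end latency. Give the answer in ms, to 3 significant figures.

L = 1823 × 8 = 14584 bits.
Transmission delays (L/R per hop): 9.72267, 0.0784086, 5.60923, 1.84608 ms; sum = 17.2564 ms.
Propagation delays (d/s per hop): 120, 0.0011, 120, 120 ms; sum = 360.001 ms.
End-to-end = 377 ms.

377 ms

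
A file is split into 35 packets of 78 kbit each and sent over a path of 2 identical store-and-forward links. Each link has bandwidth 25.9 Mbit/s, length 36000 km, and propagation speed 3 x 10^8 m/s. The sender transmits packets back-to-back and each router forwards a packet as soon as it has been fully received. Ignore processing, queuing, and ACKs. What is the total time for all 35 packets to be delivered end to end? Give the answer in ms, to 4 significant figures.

348.4 ms

Per-hop transmission t_tx = L/R = 78000/25900000 = 3.01158 ms.
Per-hop propagation t_prop = 36000000/300000000 = 120 ms.
Pipeline fill: first packet needs 2·t_tx to clear all hops; remaining 34 packets each add one t_tx.
Total = (2+35-1)·t_tx + 2·t_prop = 36·3.01158 + 2·120 = 348.4 ms.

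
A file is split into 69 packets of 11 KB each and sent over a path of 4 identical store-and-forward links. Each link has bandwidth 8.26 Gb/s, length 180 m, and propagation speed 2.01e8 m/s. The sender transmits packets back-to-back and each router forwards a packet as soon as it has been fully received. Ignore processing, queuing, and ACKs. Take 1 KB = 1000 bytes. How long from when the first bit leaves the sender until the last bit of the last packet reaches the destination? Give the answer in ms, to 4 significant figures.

0.7707 ms

Per-hop transmission t_tx = L/R = 88000/8260000000 = 0.0106538 ms.
Per-hop propagation t_prop = 180/2.01e+08 = 0.000895522 ms.
Pipeline fill: first packet needs 4·t_tx to clear all hops; remaining 68 packets each add one t_tx.
Total = (4+69-1)·t_tx + 4·t_prop = 72·0.0106538 + 4·0.000895522 = 0.7707 ms.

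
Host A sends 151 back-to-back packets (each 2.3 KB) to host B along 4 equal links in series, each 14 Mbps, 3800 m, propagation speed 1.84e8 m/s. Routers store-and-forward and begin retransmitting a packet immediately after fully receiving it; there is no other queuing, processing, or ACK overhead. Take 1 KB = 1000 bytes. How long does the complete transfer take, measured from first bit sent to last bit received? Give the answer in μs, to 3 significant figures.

Per-hop transmission t_tx = L/R = 18400/14000000 = 1314.29 μs.
Per-hop propagation t_prop = 3800/184000000 = 20.6522 μs.
Pipeline fill: first packet needs 4·t_tx to clear all hops; remaining 150 packets each add one t_tx.
Total = (4+151-1)·t_tx + 4·t_prop = 154·1314.29 + 4·20.6522 = 202000 μs.

202000 μs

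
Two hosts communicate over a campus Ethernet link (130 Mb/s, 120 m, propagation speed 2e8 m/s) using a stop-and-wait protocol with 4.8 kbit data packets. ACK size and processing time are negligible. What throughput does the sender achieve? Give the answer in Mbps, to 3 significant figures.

t_tx = L/R = 4800/130000000 = 3.69231e-05 s.
t_prop = 120/200000000 = 6e-07 s; RTT = 1.2e-06 s.
Cycle = t_tx + RTT = 3.81231e-05 s.
Throughput = L / cycle = 4800 / 3.81231e-05 = 126 Mbps.

126 Mbps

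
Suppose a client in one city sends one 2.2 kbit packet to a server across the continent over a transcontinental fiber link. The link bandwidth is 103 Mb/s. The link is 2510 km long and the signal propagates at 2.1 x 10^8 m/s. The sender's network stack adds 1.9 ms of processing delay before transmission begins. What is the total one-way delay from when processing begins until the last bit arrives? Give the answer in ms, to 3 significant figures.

13.9 ms

L = 2200 bits.
Transmission delay = L/R = 2200 / 103000000 = 0.0213592 ms.
Propagation delay = d/s = 2510000 m / 210000000 m/s = 11.9524 ms.
Plus processing delay 1.9 ms = 1.9 ms.
Total = 13.9 ms.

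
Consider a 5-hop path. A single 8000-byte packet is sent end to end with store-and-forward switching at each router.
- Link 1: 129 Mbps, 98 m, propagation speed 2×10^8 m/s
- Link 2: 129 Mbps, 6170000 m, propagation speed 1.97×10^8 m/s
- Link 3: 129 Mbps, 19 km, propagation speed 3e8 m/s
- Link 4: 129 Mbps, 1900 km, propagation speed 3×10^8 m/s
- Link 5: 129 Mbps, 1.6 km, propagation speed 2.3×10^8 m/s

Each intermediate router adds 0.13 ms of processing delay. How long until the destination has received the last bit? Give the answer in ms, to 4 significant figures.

L = 8000 × 8 = 64000 bits.
Transmission delay per hop = L/R = 64000/129000000 = 0.496124 ms; 5 hops → 2.48062 ms.
Propagation delays (d/s per hop): 0.00049, 31.3198, 0.0633333, 6.33333, 0.00695652 ms; sum = 37.7239 ms.
Processing at 4 router(s): 4 × 0.13 ms = 0.52 ms.
End-to-end = 40.72 ms.

40.72 ms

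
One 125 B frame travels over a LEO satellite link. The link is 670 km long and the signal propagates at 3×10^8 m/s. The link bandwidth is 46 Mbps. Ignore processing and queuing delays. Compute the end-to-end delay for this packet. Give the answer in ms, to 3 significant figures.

L = 125 × 8 = 1000 bits.
Transmission delay = L/R = 1000 / 46000000 = 0.0217391 ms.
Propagation delay = d/s = 670000 m / 300000000 m/s = 2.23333 ms.
Total = 2.26 ms.

2.26 ms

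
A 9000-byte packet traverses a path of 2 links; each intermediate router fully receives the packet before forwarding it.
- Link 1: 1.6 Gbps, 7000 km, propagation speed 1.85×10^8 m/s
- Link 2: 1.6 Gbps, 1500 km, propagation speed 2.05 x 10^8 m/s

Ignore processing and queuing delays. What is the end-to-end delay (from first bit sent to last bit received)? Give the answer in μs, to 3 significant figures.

L = 9000 × 8 = 72000 bits.
Transmission delay per hop = L/R = 72000/1600000000 = 45 μs; 2 hops → 90 μs.
Propagation delays (d/s per hop): 37837.8, 7317.07 μs; sum = 45154.9 μs.
End-to-end = 45200 μs.

45200 μs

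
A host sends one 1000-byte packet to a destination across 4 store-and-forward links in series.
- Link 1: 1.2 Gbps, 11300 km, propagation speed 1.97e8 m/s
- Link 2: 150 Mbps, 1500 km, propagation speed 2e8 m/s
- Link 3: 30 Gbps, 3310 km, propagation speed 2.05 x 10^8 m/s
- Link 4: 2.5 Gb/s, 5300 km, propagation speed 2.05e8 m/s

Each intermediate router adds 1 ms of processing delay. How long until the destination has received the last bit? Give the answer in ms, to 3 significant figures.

110 ms

L = 1000 × 8 = 8000 bits.
Transmission delays (L/R per hop): 0.00666667, 0.0533333, 0.000266667, 0.0032 ms; sum = 0.0634667 ms.
Propagation delays (d/s per hop): 57.3604, 7.5, 16.1463, 25.8537 ms; sum = 106.86 ms.
Processing at 3 router(s): 3 × 1 ms = 3 ms.
End-to-end = 110 ms.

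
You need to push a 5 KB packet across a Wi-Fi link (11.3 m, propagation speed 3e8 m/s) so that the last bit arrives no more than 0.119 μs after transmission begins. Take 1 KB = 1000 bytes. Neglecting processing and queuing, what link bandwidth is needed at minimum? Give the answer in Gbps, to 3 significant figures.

L = 40000 bits.
Propagation delay = 11.3 / 300000000 = 0.0376667 μs.
Transmission budget = 0.119 − 0.0376667 = 0.0813333 μs.
R ≥ L / t_tx = 40000 bits / 8.13333e-08 s = 492 Gbps.

492 Gbps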